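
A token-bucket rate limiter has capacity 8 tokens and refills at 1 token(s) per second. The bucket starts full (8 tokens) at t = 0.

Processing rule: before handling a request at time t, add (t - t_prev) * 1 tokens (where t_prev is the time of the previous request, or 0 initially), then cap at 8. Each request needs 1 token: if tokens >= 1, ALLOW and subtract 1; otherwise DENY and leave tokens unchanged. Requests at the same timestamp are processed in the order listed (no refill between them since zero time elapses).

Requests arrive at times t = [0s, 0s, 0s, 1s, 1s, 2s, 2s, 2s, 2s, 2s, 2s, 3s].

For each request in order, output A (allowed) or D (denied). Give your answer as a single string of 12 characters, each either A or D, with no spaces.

Simulating step by step:
  req#1 t=0s: ALLOW
  req#2 t=0s: ALLOW
  req#3 t=0s: ALLOW
  req#4 t=1s: ALLOW
  req#5 t=1s: ALLOW
  req#6 t=2s: ALLOW
  req#7 t=2s: ALLOW
  req#8 t=2s: ALLOW
  req#9 t=2s: ALLOW
  req#10 t=2s: ALLOW
  req#11 t=2s: DENY
  req#12 t=3s: ALLOW

Answer: AAAAAAAAAADA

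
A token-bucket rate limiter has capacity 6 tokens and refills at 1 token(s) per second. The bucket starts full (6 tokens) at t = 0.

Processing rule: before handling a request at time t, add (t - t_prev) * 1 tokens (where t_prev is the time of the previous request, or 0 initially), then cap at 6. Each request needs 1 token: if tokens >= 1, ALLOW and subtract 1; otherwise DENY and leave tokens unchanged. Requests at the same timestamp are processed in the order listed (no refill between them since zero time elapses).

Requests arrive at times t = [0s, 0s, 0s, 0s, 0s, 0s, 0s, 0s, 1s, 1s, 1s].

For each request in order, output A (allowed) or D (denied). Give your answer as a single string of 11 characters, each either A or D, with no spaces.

Answer: AAAAAADDADD

Derivation:
Simulating step by step:
  req#1 t=0s: ALLOW
  req#2 t=0s: ALLOW
  req#3 t=0s: ALLOW
  req#4 t=0s: ALLOW
  req#5 t=0s: ALLOW
  req#6 t=0s: ALLOW
  req#7 t=0s: DENY
  req#8 t=0s: DENY
  req#9 t=1s: ALLOW
  req#10 t=1s: DENY
  req#11 t=1s: DENY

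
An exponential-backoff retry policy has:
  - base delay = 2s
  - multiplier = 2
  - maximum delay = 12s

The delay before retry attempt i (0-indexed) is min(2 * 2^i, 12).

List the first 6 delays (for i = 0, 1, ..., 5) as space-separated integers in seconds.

Answer: 2 4 8 12 12 12

Derivation:
Computing each delay:
  i=0: min(2*2^0, 12) = 2
  i=1: min(2*2^1, 12) = 4
  i=2: min(2*2^2, 12) = 8
  i=3: min(2*2^3, 12) = 12
  i=4: min(2*2^4, 12) = 12
  i=5: min(2*2^5, 12) = 12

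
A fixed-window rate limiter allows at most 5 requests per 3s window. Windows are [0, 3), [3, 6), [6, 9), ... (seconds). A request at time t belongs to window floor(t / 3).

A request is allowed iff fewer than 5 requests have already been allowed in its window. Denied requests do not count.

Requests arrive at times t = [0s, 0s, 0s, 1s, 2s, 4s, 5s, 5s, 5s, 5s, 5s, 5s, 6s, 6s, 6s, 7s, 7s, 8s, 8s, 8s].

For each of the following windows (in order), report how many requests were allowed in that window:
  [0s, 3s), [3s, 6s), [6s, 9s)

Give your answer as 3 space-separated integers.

Processing requests:
  req#1 t=0s (window 0): ALLOW
  req#2 t=0s (window 0): ALLOW
  req#3 t=0s (window 0): ALLOW
  req#4 t=1s (window 0): ALLOW
  req#5 t=2s (window 0): ALLOW
  req#6 t=4s (window 1): ALLOW
  req#7 t=5s (window 1): ALLOW
  req#8 t=5s (window 1): ALLOW
  req#9 t=5s (window 1): ALLOW
  req#10 t=5s (window 1): ALLOW
  req#11 t=5s (window 1): DENY
  req#12 t=5s (window 1): DENY
  req#13 t=6s (window 2): ALLOW
  req#14 t=6s (window 2): ALLOW
  req#15 t=6s (window 2): ALLOW
  req#16 t=7s (window 2): ALLOW
  req#17 t=7s (window 2): ALLOW
  req#18 t=8s (window 2): DENY
  req#19 t=8s (window 2): DENY
  req#20 t=8s (window 2): DENY

Allowed counts by window: 5 5 5

Answer: 5 5 5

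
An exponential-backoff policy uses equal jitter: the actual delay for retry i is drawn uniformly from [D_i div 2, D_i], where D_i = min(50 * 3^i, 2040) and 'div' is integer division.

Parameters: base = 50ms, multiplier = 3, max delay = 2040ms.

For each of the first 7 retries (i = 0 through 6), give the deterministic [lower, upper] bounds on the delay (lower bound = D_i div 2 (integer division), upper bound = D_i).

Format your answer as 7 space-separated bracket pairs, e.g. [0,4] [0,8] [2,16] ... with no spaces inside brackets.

Computing bounds per retry:
  i=0: D_i=min(50*3^0,2040)=50, bounds=[25,50]
  i=1: D_i=min(50*3^1,2040)=150, bounds=[75,150]
  i=2: D_i=min(50*3^2,2040)=450, bounds=[225,450]
  i=3: D_i=min(50*3^3,2040)=1350, bounds=[675,1350]
  i=4: D_i=min(50*3^4,2040)=2040, bounds=[1020,2040]
  i=5: D_i=min(50*3^5,2040)=2040, bounds=[1020,2040]
  i=6: D_i=min(50*3^6,2040)=2040, bounds=[1020,2040]

Answer: [25,50] [75,150] [225,450] [675,1350] [1020,2040] [1020,2040] [1020,2040]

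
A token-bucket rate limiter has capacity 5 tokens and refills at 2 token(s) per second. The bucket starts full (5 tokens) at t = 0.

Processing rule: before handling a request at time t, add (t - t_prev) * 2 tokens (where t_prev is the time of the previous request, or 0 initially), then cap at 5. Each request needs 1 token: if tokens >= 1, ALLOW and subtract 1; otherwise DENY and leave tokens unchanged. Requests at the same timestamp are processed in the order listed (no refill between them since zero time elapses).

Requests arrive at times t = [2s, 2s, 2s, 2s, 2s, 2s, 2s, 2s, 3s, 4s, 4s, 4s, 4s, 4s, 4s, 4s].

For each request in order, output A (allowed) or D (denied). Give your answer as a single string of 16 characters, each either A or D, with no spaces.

Answer: AAAAADDDAAAADDDD

Derivation:
Simulating step by step:
  req#1 t=2s: ALLOW
  req#2 t=2s: ALLOW
  req#3 t=2s: ALLOW
  req#4 t=2s: ALLOW
  req#5 t=2s: ALLOW
  req#6 t=2s: DENY
  req#7 t=2s: DENY
  req#8 t=2s: DENY
  req#9 t=3s: ALLOW
  req#10 t=4s: ALLOW
  req#11 t=4s: ALLOW
  req#12 t=4s: ALLOW
  req#13 t=4s: DENY
  req#14 t=4s: DENY
  req#15 t=4s: DENY
  req#16 t=4s: DENY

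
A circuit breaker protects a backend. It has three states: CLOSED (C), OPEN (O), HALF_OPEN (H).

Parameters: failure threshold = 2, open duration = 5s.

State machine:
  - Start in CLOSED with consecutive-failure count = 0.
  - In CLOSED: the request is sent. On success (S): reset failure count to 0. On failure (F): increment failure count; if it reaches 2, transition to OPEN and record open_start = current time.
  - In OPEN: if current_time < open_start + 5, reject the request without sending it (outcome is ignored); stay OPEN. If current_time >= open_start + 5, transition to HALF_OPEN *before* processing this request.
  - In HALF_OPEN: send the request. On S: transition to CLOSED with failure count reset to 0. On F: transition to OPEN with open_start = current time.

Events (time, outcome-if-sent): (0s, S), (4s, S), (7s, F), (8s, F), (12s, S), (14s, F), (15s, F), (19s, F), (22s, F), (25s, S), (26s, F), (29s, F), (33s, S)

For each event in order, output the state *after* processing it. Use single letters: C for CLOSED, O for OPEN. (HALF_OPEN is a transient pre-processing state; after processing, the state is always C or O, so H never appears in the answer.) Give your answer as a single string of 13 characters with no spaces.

State after each event:
  event#1 t=0s outcome=S: state=CLOSED
  event#2 t=4s outcome=S: state=CLOSED
  event#3 t=7s outcome=F: state=CLOSED
  event#4 t=8s outcome=F: state=OPEN
  event#5 t=12s outcome=S: state=OPEN
  event#6 t=14s outcome=F: state=OPEN
  event#7 t=15s outcome=F: state=OPEN
  event#8 t=19s outcome=F: state=OPEN
  event#9 t=22s outcome=F: state=OPEN
  event#10 t=25s outcome=S: state=CLOSED
  event#11 t=26s outcome=F: state=CLOSED
  event#12 t=29s outcome=F: state=OPEN
  event#13 t=33s outcome=S: state=OPEN

Answer: CCCOOOOOOCCOO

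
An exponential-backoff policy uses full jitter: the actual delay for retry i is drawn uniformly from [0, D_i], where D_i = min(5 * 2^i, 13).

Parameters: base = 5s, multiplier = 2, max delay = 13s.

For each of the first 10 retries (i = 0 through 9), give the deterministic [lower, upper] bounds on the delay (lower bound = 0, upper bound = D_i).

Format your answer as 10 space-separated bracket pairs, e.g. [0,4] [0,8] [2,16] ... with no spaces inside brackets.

Computing bounds per retry:
  i=0: D_i=min(5*2^0,13)=5, bounds=[0,5]
  i=1: D_i=min(5*2^1,13)=10, bounds=[0,10]
  i=2: D_i=min(5*2^2,13)=13, bounds=[0,13]
  i=3: D_i=min(5*2^3,13)=13, bounds=[0,13]
  i=4: D_i=min(5*2^4,13)=13, bounds=[0,13]
  i=5: D_i=min(5*2^5,13)=13, bounds=[0,13]
  i=6: D_i=min(5*2^6,13)=13, bounds=[0,13]
  i=7: D_i=min(5*2^7,13)=13, bounds=[0,13]
  i=8: D_i=min(5*2^8,13)=13, bounds=[0,13]
  i=9: D_i=min(5*2^9,13)=13, bounds=[0,13]

Answer: [0,5] [0,10] [0,13] [0,13] [0,13] [0,13] [0,13] [0,13] [0,13] [0,13]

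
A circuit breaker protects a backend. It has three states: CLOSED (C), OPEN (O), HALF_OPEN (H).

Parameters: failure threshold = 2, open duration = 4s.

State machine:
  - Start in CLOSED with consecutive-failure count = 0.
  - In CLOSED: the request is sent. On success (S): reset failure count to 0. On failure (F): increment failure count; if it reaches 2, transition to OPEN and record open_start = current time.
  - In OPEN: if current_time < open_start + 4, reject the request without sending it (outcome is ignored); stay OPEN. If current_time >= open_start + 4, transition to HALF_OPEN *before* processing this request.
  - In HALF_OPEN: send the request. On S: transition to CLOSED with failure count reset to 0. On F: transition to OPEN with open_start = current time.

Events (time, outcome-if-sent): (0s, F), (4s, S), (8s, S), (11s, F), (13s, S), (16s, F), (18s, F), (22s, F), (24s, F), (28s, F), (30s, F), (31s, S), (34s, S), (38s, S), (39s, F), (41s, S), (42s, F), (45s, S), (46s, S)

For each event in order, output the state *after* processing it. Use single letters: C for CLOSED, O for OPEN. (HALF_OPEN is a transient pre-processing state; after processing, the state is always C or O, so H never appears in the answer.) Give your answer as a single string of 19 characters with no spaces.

Answer: CCCCCCOOOOOOCCCCCCC

Derivation:
State after each event:
  event#1 t=0s outcome=F: state=CLOSED
  event#2 t=4s outcome=S: state=CLOSED
  event#3 t=8s outcome=S: state=CLOSED
  event#4 t=11s outcome=F: state=CLOSED
  event#5 t=13s outcome=S: state=CLOSED
  event#6 t=16s outcome=F: state=CLOSED
  event#7 t=18s outcome=F: state=OPEN
  event#8 t=22s outcome=F: state=OPEN
  event#9 t=24s outcome=F: state=OPEN
  event#10 t=28s outcome=F: state=OPEN
  event#11 t=30s outcome=F: state=OPEN
  event#12 t=31s outcome=S: state=OPEN
  event#13 t=34s outcome=S: state=CLOSED
  event#14 t=38s outcome=S: state=CLOSED
  event#15 t=39s outcome=F: state=CLOSED
  event#16 t=41s outcome=S: state=CLOSED
  event#17 t=42s outcome=F: state=CLOSED
  event#18 t=45s outcome=S: state=CLOSED
  event#19 t=46s outcome=S: state=CLOSED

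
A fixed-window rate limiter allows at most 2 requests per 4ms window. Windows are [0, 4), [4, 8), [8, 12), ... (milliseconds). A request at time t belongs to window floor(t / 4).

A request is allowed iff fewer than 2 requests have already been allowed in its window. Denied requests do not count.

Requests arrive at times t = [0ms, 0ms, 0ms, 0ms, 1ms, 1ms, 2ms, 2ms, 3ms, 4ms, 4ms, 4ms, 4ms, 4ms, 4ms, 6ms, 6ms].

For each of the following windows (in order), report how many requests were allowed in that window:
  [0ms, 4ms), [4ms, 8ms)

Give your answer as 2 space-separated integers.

Answer: 2 2

Derivation:
Processing requests:
  req#1 t=0ms (window 0): ALLOW
  req#2 t=0ms (window 0): ALLOW
  req#3 t=0ms (window 0): DENY
  req#4 t=0ms (window 0): DENY
  req#5 t=1ms (window 0): DENY
  req#6 t=1ms (window 0): DENY
  req#7 t=2ms (window 0): DENY
  req#8 t=2ms (window 0): DENY
  req#9 t=3ms (window 0): DENY
  req#10 t=4ms (window 1): ALLOW
  req#11 t=4ms (window 1): ALLOW
  req#12 t=4ms (window 1): DENY
  req#13 t=4ms (window 1): DENY
  req#14 t=4ms (window 1): DENY
  req#15 t=4ms (window 1): DENY
  req#16 t=6ms (window 1): DENY
  req#17 t=6ms (window 1): DENY

Allowed counts by window: 2 2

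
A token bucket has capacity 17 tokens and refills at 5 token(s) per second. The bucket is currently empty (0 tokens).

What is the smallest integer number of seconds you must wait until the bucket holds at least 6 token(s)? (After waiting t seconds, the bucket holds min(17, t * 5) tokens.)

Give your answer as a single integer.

Answer: 2

Derivation:
Need t * 5 >= 6, so t >= 6/5.
Smallest integer t = ceil(6/5) = 2.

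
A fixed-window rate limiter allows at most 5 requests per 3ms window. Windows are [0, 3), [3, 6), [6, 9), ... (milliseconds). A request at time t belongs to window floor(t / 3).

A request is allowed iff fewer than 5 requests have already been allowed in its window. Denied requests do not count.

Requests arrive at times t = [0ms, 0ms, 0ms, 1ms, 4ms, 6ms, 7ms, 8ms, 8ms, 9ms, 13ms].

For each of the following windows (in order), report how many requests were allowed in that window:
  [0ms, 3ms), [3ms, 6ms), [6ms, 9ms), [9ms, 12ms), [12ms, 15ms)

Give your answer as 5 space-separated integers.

Answer: 4 1 4 1 1

Derivation:
Processing requests:
  req#1 t=0ms (window 0): ALLOW
  req#2 t=0ms (window 0): ALLOW
  req#3 t=0ms (window 0): ALLOW
  req#4 t=1ms (window 0): ALLOW
  req#5 t=4ms (window 1): ALLOW
  req#6 t=6ms (window 2): ALLOW
  req#7 t=7ms (window 2): ALLOW
  req#8 t=8ms (window 2): ALLOW
  req#9 t=8ms (window 2): ALLOW
  req#10 t=9ms (window 3): ALLOW
  req#11 t=13ms (window 4): ALLOW

Allowed counts by window: 4 1 4 1 1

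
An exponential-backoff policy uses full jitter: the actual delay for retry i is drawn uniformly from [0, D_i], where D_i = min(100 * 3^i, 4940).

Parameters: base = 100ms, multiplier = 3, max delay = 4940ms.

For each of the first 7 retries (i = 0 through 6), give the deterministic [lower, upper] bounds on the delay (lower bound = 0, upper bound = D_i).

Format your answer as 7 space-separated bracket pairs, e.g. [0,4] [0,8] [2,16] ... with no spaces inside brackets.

Answer: [0,100] [0,300] [0,900] [0,2700] [0,4940] [0,4940] [0,4940]

Derivation:
Computing bounds per retry:
  i=0: D_i=min(100*3^0,4940)=100, bounds=[0,100]
  i=1: D_i=min(100*3^1,4940)=300, bounds=[0,300]
  i=2: D_i=min(100*3^2,4940)=900, bounds=[0,900]
  i=3: D_i=min(100*3^3,4940)=2700, bounds=[0,2700]
  i=4: D_i=min(100*3^4,4940)=4940, bounds=[0,4940]
  i=5: D_i=min(100*3^5,4940)=4940, bounds=[0,4940]
  i=6: D_i=min(100*3^6,4940)=4940, bounds=[0,4940]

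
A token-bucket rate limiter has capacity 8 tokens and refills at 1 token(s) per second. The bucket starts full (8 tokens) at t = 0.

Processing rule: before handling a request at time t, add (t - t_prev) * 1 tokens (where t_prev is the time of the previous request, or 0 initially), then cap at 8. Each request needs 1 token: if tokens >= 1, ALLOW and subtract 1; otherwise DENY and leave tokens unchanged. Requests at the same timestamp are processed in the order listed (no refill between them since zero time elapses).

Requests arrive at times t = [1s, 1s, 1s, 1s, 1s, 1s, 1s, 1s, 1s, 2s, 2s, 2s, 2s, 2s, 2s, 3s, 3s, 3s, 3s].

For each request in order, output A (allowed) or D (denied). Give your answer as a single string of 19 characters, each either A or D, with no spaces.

Answer: AAAAAAAADADDDDDADDD

Derivation:
Simulating step by step:
  req#1 t=1s: ALLOW
  req#2 t=1s: ALLOW
  req#3 t=1s: ALLOW
  req#4 t=1s: ALLOW
  req#5 t=1s: ALLOW
  req#6 t=1s: ALLOW
  req#7 t=1s: ALLOW
  req#8 t=1s: ALLOW
  req#9 t=1s: DENY
  req#10 t=2s: ALLOW
  req#11 t=2s: DENY
  req#12 t=2s: DENY
  req#13 t=2s: DENY
  req#14 t=2s: DENY
  req#15 t=2s: DENY
  req#16 t=3s: ALLOW
  req#17 t=3s: DENY
  req#18 t=3s: DENY
  req#19 t=3s: DENY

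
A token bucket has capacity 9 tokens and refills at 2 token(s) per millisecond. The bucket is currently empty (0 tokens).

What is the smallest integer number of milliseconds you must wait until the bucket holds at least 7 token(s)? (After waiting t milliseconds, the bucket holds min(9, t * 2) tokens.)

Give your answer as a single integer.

Answer: 4

Derivation:
Need t * 2 >= 7, so t >= 7/2.
Smallest integer t = ceil(7/2) = 4.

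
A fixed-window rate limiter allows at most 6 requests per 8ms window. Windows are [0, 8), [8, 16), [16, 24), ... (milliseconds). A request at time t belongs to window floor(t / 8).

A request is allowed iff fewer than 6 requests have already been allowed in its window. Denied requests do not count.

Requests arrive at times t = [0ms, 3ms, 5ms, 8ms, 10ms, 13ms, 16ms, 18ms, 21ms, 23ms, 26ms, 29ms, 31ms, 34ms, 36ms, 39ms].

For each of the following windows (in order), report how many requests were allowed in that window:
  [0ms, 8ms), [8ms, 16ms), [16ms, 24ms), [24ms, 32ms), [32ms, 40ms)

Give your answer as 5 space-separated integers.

Answer: 3 3 4 3 3

Derivation:
Processing requests:
  req#1 t=0ms (window 0): ALLOW
  req#2 t=3ms (window 0): ALLOW
  req#3 t=5ms (window 0): ALLOW
  req#4 t=8ms (window 1): ALLOW
  req#5 t=10ms (window 1): ALLOW
  req#6 t=13ms (window 1): ALLOW
  req#7 t=16ms (window 2): ALLOW
  req#8 t=18ms (window 2): ALLOW
  req#9 t=21ms (window 2): ALLOW
  req#10 t=23ms (window 2): ALLOW
  req#11 t=26ms (window 3): ALLOW
  req#12 t=29ms (window 3): ALLOW
  req#13 t=31ms (window 3): ALLOW
  req#14 t=34ms (window 4): ALLOW
  req#15 t=36ms (window 4): ALLOW
  req#16 t=39ms (window 4): ALLOW

Allowed counts by window: 3 3 4 3 3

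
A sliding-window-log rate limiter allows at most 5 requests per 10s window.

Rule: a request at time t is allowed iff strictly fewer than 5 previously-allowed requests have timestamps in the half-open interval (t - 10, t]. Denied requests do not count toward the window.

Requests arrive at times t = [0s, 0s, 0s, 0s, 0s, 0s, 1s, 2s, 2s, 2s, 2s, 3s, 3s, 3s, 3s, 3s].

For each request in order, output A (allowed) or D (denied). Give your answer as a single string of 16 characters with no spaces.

Answer: AAAAADDDDDDDDDDD

Derivation:
Tracking allowed requests in the window:
  req#1 t=0s: ALLOW
  req#2 t=0s: ALLOW
  req#3 t=0s: ALLOW
  req#4 t=0s: ALLOW
  req#5 t=0s: ALLOW
  req#6 t=0s: DENY
  req#7 t=1s: DENY
  req#8 t=2s: DENY
  req#9 t=2s: DENY
  req#10 t=2s: DENY
  req#11 t=2s: DENY
  req#12 t=3s: DENY
  req#13 t=3s: DENY
  req#14 t=3s: DENY
  req#15 t=3s: DENY
  req#16 t=3s: DENY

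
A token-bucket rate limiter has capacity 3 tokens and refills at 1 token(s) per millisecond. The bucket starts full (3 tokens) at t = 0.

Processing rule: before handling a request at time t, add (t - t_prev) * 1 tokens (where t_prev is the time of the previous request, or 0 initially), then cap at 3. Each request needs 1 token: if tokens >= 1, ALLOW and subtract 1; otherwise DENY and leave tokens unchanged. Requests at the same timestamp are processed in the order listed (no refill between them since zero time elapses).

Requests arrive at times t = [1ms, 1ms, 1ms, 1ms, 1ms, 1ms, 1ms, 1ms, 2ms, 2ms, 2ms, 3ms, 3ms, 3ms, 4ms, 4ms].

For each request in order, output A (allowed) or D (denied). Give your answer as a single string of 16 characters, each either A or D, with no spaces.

Answer: AAADDDDDADDADDAD

Derivation:
Simulating step by step:
  req#1 t=1ms: ALLOW
  req#2 t=1ms: ALLOW
  req#3 t=1ms: ALLOW
  req#4 t=1ms: DENY
  req#5 t=1ms: DENY
  req#6 t=1ms: DENY
  req#7 t=1ms: DENY
  req#8 t=1ms: DENY
  req#9 t=2ms: ALLOW
  req#10 t=2ms: DENY
  req#11 t=2ms: DENY
  req#12 t=3ms: ALLOW
  req#13 t=3ms: DENY
  req#14 t=3ms: DENY
  req#15 t=4ms: ALLOW
  req#16 t=4ms: DENY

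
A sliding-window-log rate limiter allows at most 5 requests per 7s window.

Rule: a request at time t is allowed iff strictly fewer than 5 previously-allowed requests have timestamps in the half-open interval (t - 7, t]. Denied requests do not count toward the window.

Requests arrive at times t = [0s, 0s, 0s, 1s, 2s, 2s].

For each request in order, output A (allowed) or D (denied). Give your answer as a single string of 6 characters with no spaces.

Tracking allowed requests in the window:
  req#1 t=0s: ALLOW
  req#2 t=0s: ALLOW
  req#3 t=0s: ALLOW
  req#4 t=1s: ALLOW
  req#5 t=2s: ALLOW
  req#6 t=2s: DENY

Answer: AAAAAD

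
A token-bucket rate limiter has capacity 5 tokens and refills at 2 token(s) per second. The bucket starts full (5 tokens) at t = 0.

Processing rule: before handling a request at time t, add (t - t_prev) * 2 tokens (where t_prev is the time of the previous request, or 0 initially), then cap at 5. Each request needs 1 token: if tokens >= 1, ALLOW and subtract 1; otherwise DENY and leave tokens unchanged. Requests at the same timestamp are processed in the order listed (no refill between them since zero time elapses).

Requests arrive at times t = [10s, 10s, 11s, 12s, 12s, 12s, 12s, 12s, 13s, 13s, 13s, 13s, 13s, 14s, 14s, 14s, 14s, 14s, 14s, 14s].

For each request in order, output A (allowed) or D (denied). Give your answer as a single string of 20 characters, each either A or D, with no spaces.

Answer: AAAAAAAAAADDDAADDDDD

Derivation:
Simulating step by step:
  req#1 t=10s: ALLOW
  req#2 t=10s: ALLOW
  req#3 t=11s: ALLOW
  req#4 t=12s: ALLOW
  req#5 t=12s: ALLOW
  req#6 t=12s: ALLOW
  req#7 t=12s: ALLOW
  req#8 t=12s: ALLOW
  req#9 t=13s: ALLOW
  req#10 t=13s: ALLOW
  req#11 t=13s: DENY
  req#12 t=13s: DENY
  req#13 t=13s: DENY
  req#14 t=14s: ALLOW
  req#15 t=14s: ALLOW
  req#16 t=14s: DENY
  req#17 t=14s: DENY
  req#18 t=14s: DENY
  req#19 t=14s: DENY
  req#20 t=14s: DENY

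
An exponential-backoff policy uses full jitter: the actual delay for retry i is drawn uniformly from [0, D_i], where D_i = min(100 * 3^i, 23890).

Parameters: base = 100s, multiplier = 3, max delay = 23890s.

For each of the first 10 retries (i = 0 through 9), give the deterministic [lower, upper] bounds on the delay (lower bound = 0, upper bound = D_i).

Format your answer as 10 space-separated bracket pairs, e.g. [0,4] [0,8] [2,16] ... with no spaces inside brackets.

Answer: [0,100] [0,300] [0,900] [0,2700] [0,8100] [0,23890] [0,23890] [0,23890] [0,23890] [0,23890]

Derivation:
Computing bounds per retry:
  i=0: D_i=min(100*3^0,23890)=100, bounds=[0,100]
  i=1: D_i=min(100*3^1,23890)=300, bounds=[0,300]
  i=2: D_i=min(100*3^2,23890)=900, bounds=[0,900]
  i=3: D_i=min(100*3^3,23890)=2700, bounds=[0,2700]
  i=4: D_i=min(100*3^4,23890)=8100, bounds=[0,8100]
  i=5: D_i=min(100*3^5,23890)=23890, bounds=[0,23890]
  i=6: D_i=min(100*3^6,23890)=23890, bounds=[0,23890]
  i=7: D_i=min(100*3^7,23890)=23890, bounds=[0,23890]
  i=8: D_i=min(100*3^8,23890)=23890, bounds=[0,23890]
  i=9: D_i=min(100*3^9,23890)=23890, bounds=[0,23890]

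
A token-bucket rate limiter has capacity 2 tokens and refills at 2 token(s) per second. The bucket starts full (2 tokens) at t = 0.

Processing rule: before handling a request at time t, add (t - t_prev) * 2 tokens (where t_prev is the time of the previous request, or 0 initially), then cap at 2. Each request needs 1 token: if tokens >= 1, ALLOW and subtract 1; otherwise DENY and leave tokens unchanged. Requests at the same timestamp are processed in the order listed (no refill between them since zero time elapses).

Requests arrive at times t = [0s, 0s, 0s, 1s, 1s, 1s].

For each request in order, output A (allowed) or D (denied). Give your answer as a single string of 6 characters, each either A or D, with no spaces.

Simulating step by step:
  req#1 t=0s: ALLOW
  req#2 t=0s: ALLOW
  req#3 t=0s: DENY
  req#4 t=1s: ALLOW
  req#5 t=1s: ALLOW
  req#6 t=1s: DENY

Answer: AADAAD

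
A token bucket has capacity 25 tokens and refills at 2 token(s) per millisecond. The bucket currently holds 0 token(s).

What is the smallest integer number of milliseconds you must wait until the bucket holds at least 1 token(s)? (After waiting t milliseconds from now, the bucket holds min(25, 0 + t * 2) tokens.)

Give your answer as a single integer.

Answer: 1

Derivation:
Need 0 + t * 2 >= 1, so t >= 1/2.
Smallest integer t = ceil(1/2) = 1.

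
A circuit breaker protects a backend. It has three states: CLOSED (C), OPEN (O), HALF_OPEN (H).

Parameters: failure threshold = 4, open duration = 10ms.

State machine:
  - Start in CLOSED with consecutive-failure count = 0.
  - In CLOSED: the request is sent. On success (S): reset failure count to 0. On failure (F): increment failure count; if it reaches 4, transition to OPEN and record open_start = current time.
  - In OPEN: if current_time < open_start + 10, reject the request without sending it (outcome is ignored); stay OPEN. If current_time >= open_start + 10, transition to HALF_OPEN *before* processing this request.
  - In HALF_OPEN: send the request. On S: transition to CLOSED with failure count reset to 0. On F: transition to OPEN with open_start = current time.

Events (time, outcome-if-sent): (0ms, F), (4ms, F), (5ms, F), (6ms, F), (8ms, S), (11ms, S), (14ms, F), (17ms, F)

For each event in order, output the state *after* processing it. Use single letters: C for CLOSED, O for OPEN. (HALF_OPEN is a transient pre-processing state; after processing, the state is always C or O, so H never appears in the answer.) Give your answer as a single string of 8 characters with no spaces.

Answer: CCCOOOOO

Derivation:
State after each event:
  event#1 t=0ms outcome=F: state=CLOSED
  event#2 t=4ms outcome=F: state=CLOSED
  event#3 t=5ms outcome=F: state=CLOSED
  event#4 t=6ms outcome=F: state=OPEN
  event#5 t=8ms outcome=S: state=OPEN
  event#6 t=11ms outcome=S: state=OPEN
  event#7 t=14ms outcome=F: state=OPEN
  event#8 t=17ms outcome=F: state=OPEN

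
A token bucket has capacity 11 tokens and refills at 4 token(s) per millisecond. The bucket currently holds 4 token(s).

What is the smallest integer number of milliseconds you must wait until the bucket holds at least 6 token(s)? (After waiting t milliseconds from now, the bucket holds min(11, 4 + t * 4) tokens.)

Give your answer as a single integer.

Need 4 + t * 4 >= 6, so t >= 2/4.
Smallest integer t = ceil(2/4) = 1.

Answer: 1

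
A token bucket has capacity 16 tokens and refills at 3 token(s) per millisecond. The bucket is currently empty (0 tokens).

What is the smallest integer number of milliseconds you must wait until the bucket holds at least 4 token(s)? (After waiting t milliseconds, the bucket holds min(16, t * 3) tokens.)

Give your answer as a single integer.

Need t * 3 >= 4, so t >= 4/3.
Smallest integer t = ceil(4/3) = 2.

Answer: 2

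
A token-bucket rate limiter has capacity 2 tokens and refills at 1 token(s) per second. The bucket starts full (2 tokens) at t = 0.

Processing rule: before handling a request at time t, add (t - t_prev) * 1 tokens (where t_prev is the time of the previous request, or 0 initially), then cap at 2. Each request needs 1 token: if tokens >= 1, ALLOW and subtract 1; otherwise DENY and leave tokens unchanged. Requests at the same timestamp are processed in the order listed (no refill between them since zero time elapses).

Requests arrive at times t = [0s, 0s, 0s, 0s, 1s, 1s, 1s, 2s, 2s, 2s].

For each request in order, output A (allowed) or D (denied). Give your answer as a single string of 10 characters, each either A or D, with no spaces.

Answer: AADDADDADD

Derivation:
Simulating step by step:
  req#1 t=0s: ALLOW
  req#2 t=0s: ALLOW
  req#3 t=0s: DENY
  req#4 t=0s: DENY
  req#5 t=1s: ALLOW
  req#6 t=1s: DENY
  req#7 t=1s: DENY
  req#8 t=2s: ALLOW
  req#9 t=2s: DENY
  req#10 t=2s: DENY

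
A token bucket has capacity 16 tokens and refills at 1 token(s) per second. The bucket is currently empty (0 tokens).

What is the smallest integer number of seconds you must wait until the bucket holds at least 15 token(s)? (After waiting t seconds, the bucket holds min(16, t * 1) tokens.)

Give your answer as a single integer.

Need t * 1 >= 15, so t >= 15/1.
Smallest integer t = ceil(15/1) = 15.

Answer: 15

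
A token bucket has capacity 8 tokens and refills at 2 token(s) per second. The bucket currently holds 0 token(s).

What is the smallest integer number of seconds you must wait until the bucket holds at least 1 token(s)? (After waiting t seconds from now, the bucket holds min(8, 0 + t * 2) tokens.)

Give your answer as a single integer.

Need 0 + t * 2 >= 1, so t >= 1/2.
Smallest integer t = ceil(1/2) = 1.

Answer: 1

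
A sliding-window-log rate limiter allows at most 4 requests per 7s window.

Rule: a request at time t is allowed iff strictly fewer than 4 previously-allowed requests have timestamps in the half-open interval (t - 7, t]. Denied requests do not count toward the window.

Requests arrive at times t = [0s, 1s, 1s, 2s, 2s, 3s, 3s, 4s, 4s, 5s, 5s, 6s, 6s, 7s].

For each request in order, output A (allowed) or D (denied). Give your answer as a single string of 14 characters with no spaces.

Answer: AAAADDDDDDDDDA

Derivation:
Tracking allowed requests in the window:
  req#1 t=0s: ALLOW
  req#2 t=1s: ALLOW
  req#3 t=1s: ALLOW
  req#4 t=2s: ALLOW
  req#5 t=2s: DENY
  req#6 t=3s: DENY
  req#7 t=3s: DENY
  req#8 t=4s: DENY
  req#9 t=4s: DENY
  req#10 t=5s: DENY
  req#11 t=5s: DENY
  req#12 t=6s: DENY
  req#13 t=6s: DENY
  req#14 t=7s: ALLOW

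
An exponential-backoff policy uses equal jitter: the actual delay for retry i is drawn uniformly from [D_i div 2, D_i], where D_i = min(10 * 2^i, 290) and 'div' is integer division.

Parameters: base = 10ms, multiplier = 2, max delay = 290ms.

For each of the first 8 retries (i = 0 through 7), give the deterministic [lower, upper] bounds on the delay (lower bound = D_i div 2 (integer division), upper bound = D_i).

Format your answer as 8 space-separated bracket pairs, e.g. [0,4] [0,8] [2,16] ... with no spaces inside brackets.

Answer: [5,10] [10,20] [20,40] [40,80] [80,160] [145,290] [145,290] [145,290]

Derivation:
Computing bounds per retry:
  i=0: D_i=min(10*2^0,290)=10, bounds=[5,10]
  i=1: D_i=min(10*2^1,290)=20, bounds=[10,20]
  i=2: D_i=min(10*2^2,290)=40, bounds=[20,40]
  i=3: D_i=min(10*2^3,290)=80, bounds=[40,80]
  i=4: D_i=min(10*2^4,290)=160, bounds=[80,160]
  i=5: D_i=min(10*2^5,290)=290, bounds=[145,290]
  i=6: D_i=min(10*2^6,290)=290, bounds=[145,290]
  i=7: D_i=min(10*2^7,290)=290, bounds=[145,290]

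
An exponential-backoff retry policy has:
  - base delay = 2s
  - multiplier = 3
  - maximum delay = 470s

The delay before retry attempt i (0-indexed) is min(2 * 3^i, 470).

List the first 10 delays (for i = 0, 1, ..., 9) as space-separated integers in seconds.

Computing each delay:
  i=0: min(2*3^0, 470) = 2
  i=1: min(2*3^1, 470) = 6
  i=2: min(2*3^2, 470) = 18
  i=3: min(2*3^3, 470) = 54
  i=4: min(2*3^4, 470) = 162
  i=5: min(2*3^5, 470) = 470
  i=6: min(2*3^6, 470) = 470
  i=7: min(2*3^7, 470) = 470
  i=8: min(2*3^8, 470) = 470
  i=9: min(2*3^9, 470) = 470

Answer: 2 6 18 54 162 470 470 470 470 470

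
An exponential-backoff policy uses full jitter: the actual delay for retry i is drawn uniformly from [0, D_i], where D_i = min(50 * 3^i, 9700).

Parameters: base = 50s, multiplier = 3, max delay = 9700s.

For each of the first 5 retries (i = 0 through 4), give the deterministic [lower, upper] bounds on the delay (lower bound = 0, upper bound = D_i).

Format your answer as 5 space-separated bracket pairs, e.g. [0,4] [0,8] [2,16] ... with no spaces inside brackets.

Answer: [0,50] [0,150] [0,450] [0,1350] [0,4050]

Derivation:
Computing bounds per retry:
  i=0: D_i=min(50*3^0,9700)=50, bounds=[0,50]
  i=1: D_i=min(50*3^1,9700)=150, bounds=[0,150]
  i=2: D_i=min(50*3^2,9700)=450, bounds=[0,450]
  i=3: D_i=min(50*3^3,9700)=1350, bounds=[0,1350]
  i=4: D_i=min(50*3^4,9700)=4050, bounds=[0,4050]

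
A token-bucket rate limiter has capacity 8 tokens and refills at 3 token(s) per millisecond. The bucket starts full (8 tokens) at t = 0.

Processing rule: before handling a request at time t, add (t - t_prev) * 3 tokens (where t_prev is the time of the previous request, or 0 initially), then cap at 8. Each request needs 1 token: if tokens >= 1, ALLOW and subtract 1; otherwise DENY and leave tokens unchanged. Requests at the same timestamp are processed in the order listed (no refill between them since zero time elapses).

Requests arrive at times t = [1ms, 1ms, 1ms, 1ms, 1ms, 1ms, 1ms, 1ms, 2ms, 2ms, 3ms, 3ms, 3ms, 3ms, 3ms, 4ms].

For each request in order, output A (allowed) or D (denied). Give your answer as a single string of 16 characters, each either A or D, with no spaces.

Simulating step by step:
  req#1 t=1ms: ALLOW
  req#2 t=1ms: ALLOW
  req#3 t=1ms: ALLOW
  req#4 t=1ms: ALLOW
  req#5 t=1ms: ALLOW
  req#6 t=1ms: ALLOW
  req#7 t=1ms: ALLOW
  req#8 t=1ms: ALLOW
  req#9 t=2ms: ALLOW
  req#10 t=2ms: ALLOW
  req#11 t=3ms: ALLOW
  req#12 t=3ms: ALLOW
  req#13 t=3ms: ALLOW
  req#14 t=3ms: ALLOW
  req#15 t=3ms: DENY
  req#16 t=4ms: ALLOW

Answer: AAAAAAAAAAAAAADA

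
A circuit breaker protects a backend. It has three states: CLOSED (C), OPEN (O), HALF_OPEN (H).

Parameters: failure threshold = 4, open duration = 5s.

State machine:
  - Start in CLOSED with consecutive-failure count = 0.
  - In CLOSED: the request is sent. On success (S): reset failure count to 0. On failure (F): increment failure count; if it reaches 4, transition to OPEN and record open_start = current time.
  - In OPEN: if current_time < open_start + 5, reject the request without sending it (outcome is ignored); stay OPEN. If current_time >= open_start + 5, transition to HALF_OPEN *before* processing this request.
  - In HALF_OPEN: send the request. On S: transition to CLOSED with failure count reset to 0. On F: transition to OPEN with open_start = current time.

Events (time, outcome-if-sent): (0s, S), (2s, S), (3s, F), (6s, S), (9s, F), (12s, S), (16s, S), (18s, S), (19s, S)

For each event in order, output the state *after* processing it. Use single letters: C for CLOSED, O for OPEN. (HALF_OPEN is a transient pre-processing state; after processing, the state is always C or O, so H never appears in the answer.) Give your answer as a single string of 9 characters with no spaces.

Answer: CCCCCCCCC

Derivation:
State after each event:
  event#1 t=0s outcome=S: state=CLOSED
  event#2 t=2s outcome=S: state=CLOSED
  event#3 t=3s outcome=F: state=CLOSED
  event#4 t=6s outcome=S: state=CLOSED
  event#5 t=9s outcome=F: state=CLOSED
  event#6 t=12s outcome=S: state=CLOSED
  event#7 t=16s outcome=S: state=CLOSED
  event#8 t=18s outcome=S: state=CLOSED
  event#9 t=19s outcome=S: state=CLOSED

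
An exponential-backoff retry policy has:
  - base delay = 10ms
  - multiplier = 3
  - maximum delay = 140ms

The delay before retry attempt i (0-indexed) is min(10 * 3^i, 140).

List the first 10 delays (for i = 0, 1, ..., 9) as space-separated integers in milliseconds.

Answer: 10 30 90 140 140 140 140 140 140 140

Derivation:
Computing each delay:
  i=0: min(10*3^0, 140) = 10
  i=1: min(10*3^1, 140) = 30
  i=2: min(10*3^2, 140) = 90
  i=3: min(10*3^3, 140) = 140
  i=4: min(10*3^4, 140) = 140
  i=5: min(10*3^5, 140) = 140
  i=6: min(10*3^6, 140) = 140
  i=7: min(10*3^7, 140) = 140
  i=8: min(10*3^8, 140) = 140
  i=9: min(10*3^9, 140) = 140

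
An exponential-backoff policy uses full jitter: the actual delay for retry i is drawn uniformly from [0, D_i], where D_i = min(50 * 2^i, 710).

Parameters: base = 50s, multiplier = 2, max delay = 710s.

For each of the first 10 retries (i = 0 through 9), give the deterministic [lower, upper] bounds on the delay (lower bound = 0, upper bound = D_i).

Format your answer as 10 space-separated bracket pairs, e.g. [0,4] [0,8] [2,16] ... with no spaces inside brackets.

Answer: [0,50] [0,100] [0,200] [0,400] [0,710] [0,710] [0,710] [0,710] [0,710] [0,710]

Derivation:
Computing bounds per retry:
  i=0: D_i=min(50*2^0,710)=50, bounds=[0,50]
  i=1: D_i=min(50*2^1,710)=100, bounds=[0,100]
  i=2: D_i=min(50*2^2,710)=200, bounds=[0,200]
  i=3: D_i=min(50*2^3,710)=400, bounds=[0,400]
  i=4: D_i=min(50*2^4,710)=710, bounds=[0,710]
  i=5: D_i=min(50*2^5,710)=710, bounds=[0,710]
  i=6: D_i=min(50*2^6,710)=710, bounds=[0,710]
  i=7: D_i=min(50*2^7,710)=710, bounds=[0,710]
  i=8: D_i=min(50*2^8,710)=710, bounds=[0,710]
  i=9: D_i=min(50*2^9,710)=710, bounds=[0,710]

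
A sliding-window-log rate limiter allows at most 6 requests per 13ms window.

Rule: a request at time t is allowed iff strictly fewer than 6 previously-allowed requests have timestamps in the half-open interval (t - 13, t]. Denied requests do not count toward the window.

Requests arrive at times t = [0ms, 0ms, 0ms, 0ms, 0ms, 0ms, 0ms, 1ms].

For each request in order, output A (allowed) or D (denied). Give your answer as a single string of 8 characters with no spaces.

Answer: AAAAAADD

Derivation:
Tracking allowed requests in the window:
  req#1 t=0ms: ALLOW
  req#2 t=0ms: ALLOW
  req#3 t=0ms: ALLOW
  req#4 t=0ms: ALLOW
  req#5 t=0ms: ALLOW
  req#6 t=0ms: ALLOW
  req#7 t=0ms: DENY
  req#8 t=1ms: DENY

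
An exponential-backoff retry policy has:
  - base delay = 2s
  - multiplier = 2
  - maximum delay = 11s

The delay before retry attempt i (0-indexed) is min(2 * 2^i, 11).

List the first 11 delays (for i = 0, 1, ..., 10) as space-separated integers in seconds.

Computing each delay:
  i=0: min(2*2^0, 11) = 2
  i=1: min(2*2^1, 11) = 4
  i=2: min(2*2^2, 11) = 8
  i=3: min(2*2^3, 11) = 11
  i=4: min(2*2^4, 11) = 11
  i=5: min(2*2^5, 11) = 11
  i=6: min(2*2^6, 11) = 11
  i=7: min(2*2^7, 11) = 11
  i=8: min(2*2^8, 11) = 11
  i=9: min(2*2^9, 11) = 11
  i=10: min(2*2^10, 11) = 11

Answer: 2 4 8 11 11 11 11 11 11 11 11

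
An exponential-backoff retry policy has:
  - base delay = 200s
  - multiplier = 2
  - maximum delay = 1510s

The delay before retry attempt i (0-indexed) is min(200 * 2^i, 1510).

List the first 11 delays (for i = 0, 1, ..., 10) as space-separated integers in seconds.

Computing each delay:
  i=0: min(200*2^0, 1510) = 200
  i=1: min(200*2^1, 1510) = 400
  i=2: min(200*2^2, 1510) = 800
  i=3: min(200*2^3, 1510) = 1510
  i=4: min(200*2^4, 1510) = 1510
  i=5: min(200*2^5, 1510) = 1510
  i=6: min(200*2^6, 1510) = 1510
  i=7: min(200*2^7, 1510) = 1510
  i=8: min(200*2^8, 1510) = 1510
  i=9: min(200*2^9, 1510) = 1510
  i=10: min(200*2^10, 1510) = 1510

Answer: 200 400 800 1510 1510 1510 1510 1510 1510 1510 1510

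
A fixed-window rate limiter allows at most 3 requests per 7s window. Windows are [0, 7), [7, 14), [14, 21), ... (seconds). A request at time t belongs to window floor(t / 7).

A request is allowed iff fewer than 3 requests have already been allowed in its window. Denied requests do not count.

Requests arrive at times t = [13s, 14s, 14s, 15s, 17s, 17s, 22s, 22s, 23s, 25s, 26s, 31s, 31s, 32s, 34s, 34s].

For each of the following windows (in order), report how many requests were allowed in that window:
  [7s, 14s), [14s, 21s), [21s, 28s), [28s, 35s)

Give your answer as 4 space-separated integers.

Answer: 1 3 3 3

Derivation:
Processing requests:
  req#1 t=13s (window 1): ALLOW
  req#2 t=14s (window 2): ALLOW
  req#3 t=14s (window 2): ALLOW
  req#4 t=15s (window 2): ALLOW
  req#5 t=17s (window 2): DENY
  req#6 t=17s (window 2): DENY
  req#7 t=22s (window 3): ALLOW
  req#8 t=22s (window 3): ALLOW
  req#9 t=23s (window 3): ALLOW
  req#10 t=25s (window 3): DENY
  req#11 t=26s (window 3): DENY
  req#12 t=31s (window 4): ALLOW
  req#13 t=31s (window 4): ALLOW
  req#14 t=32s (window 4): ALLOW
  req#15 t=34s (window 4): DENY
  req#16 t=34s (window 4): DENY

Allowed counts by window: 1 3 3 3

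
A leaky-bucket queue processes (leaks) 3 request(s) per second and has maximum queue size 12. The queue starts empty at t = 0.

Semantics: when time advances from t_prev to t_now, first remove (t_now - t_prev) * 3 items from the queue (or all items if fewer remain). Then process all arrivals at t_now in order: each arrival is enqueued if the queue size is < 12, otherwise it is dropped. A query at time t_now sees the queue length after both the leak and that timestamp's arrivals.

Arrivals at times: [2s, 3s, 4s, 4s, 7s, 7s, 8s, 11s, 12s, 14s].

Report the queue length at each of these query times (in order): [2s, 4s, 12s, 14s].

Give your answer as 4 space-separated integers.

Queue lengths at query times:
  query t=2s: backlog = 1
  query t=4s: backlog = 2
  query t=12s: backlog = 1
  query t=14s: backlog = 1

Answer: 1 2 1 1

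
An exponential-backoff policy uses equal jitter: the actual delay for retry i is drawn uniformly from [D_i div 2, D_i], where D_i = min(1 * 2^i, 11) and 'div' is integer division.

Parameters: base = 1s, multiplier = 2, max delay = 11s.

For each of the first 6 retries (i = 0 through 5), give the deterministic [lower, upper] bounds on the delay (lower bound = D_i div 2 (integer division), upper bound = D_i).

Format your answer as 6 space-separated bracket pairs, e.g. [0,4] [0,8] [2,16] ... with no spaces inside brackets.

Computing bounds per retry:
  i=0: D_i=min(1*2^0,11)=1, bounds=[0,1]
  i=1: D_i=min(1*2^1,11)=2, bounds=[1,2]
  i=2: D_i=min(1*2^2,11)=4, bounds=[2,4]
  i=3: D_i=min(1*2^3,11)=8, bounds=[4,8]
  i=4: D_i=min(1*2^4,11)=11, bounds=[5,11]
  i=5: D_i=min(1*2^5,11)=11, bounds=[5,11]

Answer: [0,1] [1,2] [2,4] [4,8] [5,11] [5,11]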